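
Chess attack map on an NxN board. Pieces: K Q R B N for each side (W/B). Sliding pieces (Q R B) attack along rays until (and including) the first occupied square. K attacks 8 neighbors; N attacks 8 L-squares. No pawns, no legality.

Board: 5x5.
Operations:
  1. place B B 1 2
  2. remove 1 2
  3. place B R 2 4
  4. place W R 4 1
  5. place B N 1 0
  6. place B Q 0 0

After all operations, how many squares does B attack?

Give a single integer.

Op 1: place BB@(1,2)
Op 2: remove (1,2)
Op 3: place BR@(2,4)
Op 4: place WR@(4,1)
Op 5: place BN@(1,0)
Op 6: place BQ@(0,0)
Per-piece attacks for B:
  BQ@(0,0): attacks (0,1) (0,2) (0,3) (0,4) (1,0) (1,1) (2,2) (3,3) (4,4) [ray(1,0) blocked at (1,0)]
  BN@(1,0): attacks (2,2) (3,1) (0,2)
  BR@(2,4): attacks (2,3) (2,2) (2,1) (2,0) (3,4) (4,4) (1,4) (0,4)
Union (15 distinct): (0,1) (0,2) (0,3) (0,4) (1,0) (1,1) (1,4) (2,0) (2,1) (2,2) (2,3) (3,1) (3,3) (3,4) (4,4)

Answer: 15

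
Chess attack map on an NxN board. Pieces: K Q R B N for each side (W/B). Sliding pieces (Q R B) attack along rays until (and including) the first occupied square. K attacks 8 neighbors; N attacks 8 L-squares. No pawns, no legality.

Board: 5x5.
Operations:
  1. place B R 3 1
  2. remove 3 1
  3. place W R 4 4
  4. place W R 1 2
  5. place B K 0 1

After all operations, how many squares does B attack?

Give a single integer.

Answer: 5

Derivation:
Op 1: place BR@(3,1)
Op 2: remove (3,1)
Op 3: place WR@(4,4)
Op 4: place WR@(1,2)
Op 5: place BK@(0,1)
Per-piece attacks for B:
  BK@(0,1): attacks (0,2) (0,0) (1,1) (1,2) (1,0)
Union (5 distinct): (0,0) (0,2) (1,0) (1,1) (1,2)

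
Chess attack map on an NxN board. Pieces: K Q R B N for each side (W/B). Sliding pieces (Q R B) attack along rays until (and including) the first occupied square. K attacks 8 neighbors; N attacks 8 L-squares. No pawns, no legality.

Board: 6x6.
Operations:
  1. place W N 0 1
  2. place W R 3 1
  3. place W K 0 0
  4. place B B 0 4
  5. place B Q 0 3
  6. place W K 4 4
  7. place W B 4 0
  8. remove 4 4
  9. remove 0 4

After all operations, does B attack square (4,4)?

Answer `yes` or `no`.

Answer: no

Derivation:
Op 1: place WN@(0,1)
Op 2: place WR@(3,1)
Op 3: place WK@(0,0)
Op 4: place BB@(0,4)
Op 5: place BQ@(0,3)
Op 6: place WK@(4,4)
Op 7: place WB@(4,0)
Op 8: remove (4,4)
Op 9: remove (0,4)
Per-piece attacks for B:
  BQ@(0,3): attacks (0,4) (0,5) (0,2) (0,1) (1,3) (2,3) (3,3) (4,3) (5,3) (1,4) (2,5) (1,2) (2,1) (3,0) [ray(0,-1) blocked at (0,1)]
B attacks (4,4): no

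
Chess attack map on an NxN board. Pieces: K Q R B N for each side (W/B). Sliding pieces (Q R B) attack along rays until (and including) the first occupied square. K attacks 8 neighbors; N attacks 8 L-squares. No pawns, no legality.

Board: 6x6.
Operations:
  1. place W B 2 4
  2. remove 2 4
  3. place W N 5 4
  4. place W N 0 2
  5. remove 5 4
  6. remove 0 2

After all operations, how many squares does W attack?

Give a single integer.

Op 1: place WB@(2,4)
Op 2: remove (2,4)
Op 3: place WN@(5,4)
Op 4: place WN@(0,2)
Op 5: remove (5,4)
Op 6: remove (0,2)
Per-piece attacks for W:
Union (0 distinct): (none)

Answer: 0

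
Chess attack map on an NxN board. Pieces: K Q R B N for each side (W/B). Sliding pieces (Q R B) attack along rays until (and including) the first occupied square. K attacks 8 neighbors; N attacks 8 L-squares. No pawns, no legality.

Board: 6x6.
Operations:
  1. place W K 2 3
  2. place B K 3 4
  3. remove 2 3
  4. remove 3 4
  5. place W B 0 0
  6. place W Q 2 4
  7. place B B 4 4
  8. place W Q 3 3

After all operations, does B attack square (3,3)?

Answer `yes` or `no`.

Answer: yes

Derivation:
Op 1: place WK@(2,3)
Op 2: place BK@(3,4)
Op 3: remove (2,3)
Op 4: remove (3,4)
Op 5: place WB@(0,0)
Op 6: place WQ@(2,4)
Op 7: place BB@(4,4)
Op 8: place WQ@(3,3)
Per-piece attacks for B:
  BB@(4,4): attacks (5,5) (5,3) (3,5) (3,3) [ray(-1,-1) blocked at (3,3)]
B attacks (3,3): yes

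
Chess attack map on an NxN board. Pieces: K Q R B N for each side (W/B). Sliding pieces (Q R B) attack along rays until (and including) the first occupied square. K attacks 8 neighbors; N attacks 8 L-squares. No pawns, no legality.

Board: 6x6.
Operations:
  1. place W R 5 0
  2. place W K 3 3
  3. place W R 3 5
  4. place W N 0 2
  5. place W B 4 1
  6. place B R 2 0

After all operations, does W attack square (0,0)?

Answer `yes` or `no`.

Answer: no

Derivation:
Op 1: place WR@(5,0)
Op 2: place WK@(3,3)
Op 3: place WR@(3,5)
Op 4: place WN@(0,2)
Op 5: place WB@(4,1)
Op 6: place BR@(2,0)
Per-piece attacks for W:
  WN@(0,2): attacks (1,4) (2,3) (1,0) (2,1)
  WK@(3,3): attacks (3,4) (3,2) (4,3) (2,3) (4,4) (4,2) (2,4) (2,2)
  WR@(3,5): attacks (3,4) (3,3) (4,5) (5,5) (2,5) (1,5) (0,5) [ray(0,-1) blocked at (3,3)]
  WB@(4,1): attacks (5,2) (5,0) (3,2) (2,3) (1,4) (0,5) (3,0) [ray(1,-1) blocked at (5,0)]
  WR@(5,0): attacks (5,1) (5,2) (5,3) (5,4) (5,5) (4,0) (3,0) (2,0) [ray(-1,0) blocked at (2,0)]
W attacks (0,0): no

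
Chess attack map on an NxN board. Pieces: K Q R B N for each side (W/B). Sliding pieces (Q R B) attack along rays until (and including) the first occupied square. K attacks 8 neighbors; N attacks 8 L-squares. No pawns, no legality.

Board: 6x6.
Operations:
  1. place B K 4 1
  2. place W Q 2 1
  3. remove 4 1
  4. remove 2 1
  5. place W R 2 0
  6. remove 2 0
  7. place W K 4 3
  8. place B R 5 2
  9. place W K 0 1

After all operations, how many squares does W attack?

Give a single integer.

Op 1: place BK@(4,1)
Op 2: place WQ@(2,1)
Op 3: remove (4,1)
Op 4: remove (2,1)
Op 5: place WR@(2,0)
Op 6: remove (2,0)
Op 7: place WK@(4,3)
Op 8: place BR@(5,2)
Op 9: place WK@(0,1)
Per-piece attacks for W:
  WK@(0,1): attacks (0,2) (0,0) (1,1) (1,2) (1,0)
  WK@(4,3): attacks (4,4) (4,2) (5,3) (3,3) (5,4) (5,2) (3,4) (3,2)
Union (13 distinct): (0,0) (0,2) (1,0) (1,1) (1,2) (3,2) (3,3) (3,4) (4,2) (4,4) (5,2) (5,3) (5,4)

Answer: 13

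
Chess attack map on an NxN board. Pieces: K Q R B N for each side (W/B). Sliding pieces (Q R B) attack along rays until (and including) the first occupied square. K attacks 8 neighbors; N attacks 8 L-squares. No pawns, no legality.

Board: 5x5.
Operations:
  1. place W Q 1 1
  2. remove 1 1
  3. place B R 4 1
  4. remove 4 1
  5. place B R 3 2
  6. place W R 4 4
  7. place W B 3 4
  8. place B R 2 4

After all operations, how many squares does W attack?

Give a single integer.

Answer: 8

Derivation:
Op 1: place WQ@(1,1)
Op 2: remove (1,1)
Op 3: place BR@(4,1)
Op 4: remove (4,1)
Op 5: place BR@(3,2)
Op 6: place WR@(4,4)
Op 7: place WB@(3,4)
Op 8: place BR@(2,4)
Per-piece attacks for W:
  WB@(3,4): attacks (4,3) (2,3) (1,2) (0,1)
  WR@(4,4): attacks (4,3) (4,2) (4,1) (4,0) (3,4) [ray(-1,0) blocked at (3,4)]
Union (8 distinct): (0,1) (1,2) (2,3) (3,4) (4,0) (4,1) (4,2) (4,3)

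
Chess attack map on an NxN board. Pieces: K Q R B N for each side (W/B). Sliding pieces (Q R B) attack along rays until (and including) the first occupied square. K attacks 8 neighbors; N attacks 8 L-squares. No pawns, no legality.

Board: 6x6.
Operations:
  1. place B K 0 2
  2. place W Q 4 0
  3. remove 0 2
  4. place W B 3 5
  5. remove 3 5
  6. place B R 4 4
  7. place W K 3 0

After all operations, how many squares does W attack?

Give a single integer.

Answer: 14

Derivation:
Op 1: place BK@(0,2)
Op 2: place WQ@(4,0)
Op 3: remove (0,2)
Op 4: place WB@(3,5)
Op 5: remove (3,5)
Op 6: place BR@(4,4)
Op 7: place WK@(3,0)
Per-piece attacks for W:
  WK@(3,0): attacks (3,1) (4,0) (2,0) (4,1) (2,1)
  WQ@(4,0): attacks (4,1) (4,2) (4,3) (4,4) (5,0) (3,0) (5,1) (3,1) (2,2) (1,3) (0,4) [ray(0,1) blocked at (4,4); ray(-1,0) blocked at (3,0)]
Union (14 distinct): (0,4) (1,3) (2,0) (2,1) (2,2) (3,0) (3,1) (4,0) (4,1) (4,2) (4,3) (4,4) (5,0) (5,1)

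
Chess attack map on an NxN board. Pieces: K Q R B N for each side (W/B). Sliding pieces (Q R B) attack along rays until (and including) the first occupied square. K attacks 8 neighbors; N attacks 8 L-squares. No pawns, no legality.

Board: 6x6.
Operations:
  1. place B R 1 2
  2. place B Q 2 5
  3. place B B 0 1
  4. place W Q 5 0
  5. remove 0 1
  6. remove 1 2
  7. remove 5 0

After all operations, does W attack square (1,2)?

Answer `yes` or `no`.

Op 1: place BR@(1,2)
Op 2: place BQ@(2,5)
Op 3: place BB@(0,1)
Op 4: place WQ@(5,0)
Op 5: remove (0,1)
Op 6: remove (1,2)
Op 7: remove (5,0)
Per-piece attacks for W:
W attacks (1,2): no

Answer: no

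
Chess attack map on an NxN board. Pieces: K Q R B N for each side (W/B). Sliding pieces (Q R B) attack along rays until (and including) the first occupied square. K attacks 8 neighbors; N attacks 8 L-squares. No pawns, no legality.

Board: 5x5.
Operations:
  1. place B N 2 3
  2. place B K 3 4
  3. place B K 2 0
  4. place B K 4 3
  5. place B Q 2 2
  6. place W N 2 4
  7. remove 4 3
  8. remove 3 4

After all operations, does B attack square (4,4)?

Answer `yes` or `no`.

Answer: yes

Derivation:
Op 1: place BN@(2,3)
Op 2: place BK@(3,4)
Op 3: place BK@(2,0)
Op 4: place BK@(4,3)
Op 5: place BQ@(2,2)
Op 6: place WN@(2,4)
Op 7: remove (4,3)
Op 8: remove (3,4)
Per-piece attacks for B:
  BK@(2,0): attacks (2,1) (3,0) (1,0) (3,1) (1,1)
  BQ@(2,2): attacks (2,3) (2,1) (2,0) (3,2) (4,2) (1,2) (0,2) (3,3) (4,4) (3,1) (4,0) (1,3) (0,4) (1,1) (0,0) [ray(0,1) blocked at (2,3); ray(0,-1) blocked at (2,0)]
  BN@(2,3): attacks (4,4) (0,4) (3,1) (4,2) (1,1) (0,2)
B attacks (4,4): yes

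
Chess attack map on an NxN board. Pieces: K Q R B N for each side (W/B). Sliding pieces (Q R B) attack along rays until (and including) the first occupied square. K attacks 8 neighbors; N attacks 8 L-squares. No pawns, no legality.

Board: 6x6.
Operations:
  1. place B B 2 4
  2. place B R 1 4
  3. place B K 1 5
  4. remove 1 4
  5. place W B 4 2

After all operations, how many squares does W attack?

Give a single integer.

Op 1: place BB@(2,4)
Op 2: place BR@(1,4)
Op 3: place BK@(1,5)
Op 4: remove (1,4)
Op 5: place WB@(4,2)
Per-piece attacks for W:
  WB@(4,2): attacks (5,3) (5,1) (3,3) (2,4) (3,1) (2,0) [ray(-1,1) blocked at (2,4)]
Union (6 distinct): (2,0) (2,4) (3,1) (3,3) (5,1) (5,3)

Answer: 6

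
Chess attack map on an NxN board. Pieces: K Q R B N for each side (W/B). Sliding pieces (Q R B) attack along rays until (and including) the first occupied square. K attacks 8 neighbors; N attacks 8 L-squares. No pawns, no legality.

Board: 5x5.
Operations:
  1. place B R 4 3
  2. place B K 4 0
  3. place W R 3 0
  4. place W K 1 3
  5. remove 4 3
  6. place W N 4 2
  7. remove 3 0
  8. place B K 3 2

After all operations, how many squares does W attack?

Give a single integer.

Answer: 11

Derivation:
Op 1: place BR@(4,3)
Op 2: place BK@(4,0)
Op 3: place WR@(3,0)
Op 4: place WK@(1,3)
Op 5: remove (4,3)
Op 6: place WN@(4,2)
Op 7: remove (3,0)
Op 8: place BK@(3,2)
Per-piece attacks for W:
  WK@(1,3): attacks (1,4) (1,2) (2,3) (0,3) (2,4) (2,2) (0,4) (0,2)
  WN@(4,2): attacks (3,4) (2,3) (3,0) (2,1)
Union (11 distinct): (0,2) (0,3) (0,4) (1,2) (1,4) (2,1) (2,2) (2,3) (2,4) (3,0) (3,4)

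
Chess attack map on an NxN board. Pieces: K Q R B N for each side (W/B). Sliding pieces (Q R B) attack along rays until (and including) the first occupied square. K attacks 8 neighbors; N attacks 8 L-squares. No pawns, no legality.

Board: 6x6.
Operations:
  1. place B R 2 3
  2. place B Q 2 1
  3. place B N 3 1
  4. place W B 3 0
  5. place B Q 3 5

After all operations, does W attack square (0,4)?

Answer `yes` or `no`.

Answer: no

Derivation:
Op 1: place BR@(2,3)
Op 2: place BQ@(2,1)
Op 3: place BN@(3,1)
Op 4: place WB@(3,0)
Op 5: place BQ@(3,5)
Per-piece attacks for W:
  WB@(3,0): attacks (4,1) (5,2) (2,1) [ray(-1,1) blocked at (2,1)]
W attacks (0,4): no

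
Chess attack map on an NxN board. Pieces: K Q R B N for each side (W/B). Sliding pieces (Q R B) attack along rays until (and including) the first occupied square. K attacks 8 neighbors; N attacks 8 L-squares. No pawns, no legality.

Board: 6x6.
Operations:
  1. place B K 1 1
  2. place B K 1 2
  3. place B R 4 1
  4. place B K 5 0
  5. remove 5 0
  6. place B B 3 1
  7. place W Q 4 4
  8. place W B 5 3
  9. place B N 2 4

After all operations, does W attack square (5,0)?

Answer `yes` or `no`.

Answer: no

Derivation:
Op 1: place BK@(1,1)
Op 2: place BK@(1,2)
Op 3: place BR@(4,1)
Op 4: place BK@(5,0)
Op 5: remove (5,0)
Op 6: place BB@(3,1)
Op 7: place WQ@(4,4)
Op 8: place WB@(5,3)
Op 9: place BN@(2,4)
Per-piece attacks for W:
  WQ@(4,4): attacks (4,5) (4,3) (4,2) (4,1) (5,4) (3,4) (2,4) (5,5) (5,3) (3,5) (3,3) (2,2) (1,1) [ray(0,-1) blocked at (4,1); ray(-1,0) blocked at (2,4); ray(1,-1) blocked at (5,3); ray(-1,-1) blocked at (1,1)]
  WB@(5,3): attacks (4,4) (4,2) (3,1) [ray(-1,1) blocked at (4,4); ray(-1,-1) blocked at (3,1)]
W attacks (5,0): no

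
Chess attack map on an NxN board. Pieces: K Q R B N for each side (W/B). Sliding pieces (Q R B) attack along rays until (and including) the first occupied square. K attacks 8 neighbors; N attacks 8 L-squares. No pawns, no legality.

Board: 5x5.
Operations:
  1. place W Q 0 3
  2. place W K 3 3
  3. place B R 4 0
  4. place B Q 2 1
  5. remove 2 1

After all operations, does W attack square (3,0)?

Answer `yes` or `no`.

Op 1: place WQ@(0,3)
Op 2: place WK@(3,3)
Op 3: place BR@(4,0)
Op 4: place BQ@(2,1)
Op 5: remove (2,1)
Per-piece attacks for W:
  WQ@(0,3): attacks (0,4) (0,2) (0,1) (0,0) (1,3) (2,3) (3,3) (1,4) (1,2) (2,1) (3,0) [ray(1,0) blocked at (3,3)]
  WK@(3,3): attacks (3,4) (3,2) (4,3) (2,3) (4,4) (4,2) (2,4) (2,2)
W attacks (3,0): yes

Answer: yes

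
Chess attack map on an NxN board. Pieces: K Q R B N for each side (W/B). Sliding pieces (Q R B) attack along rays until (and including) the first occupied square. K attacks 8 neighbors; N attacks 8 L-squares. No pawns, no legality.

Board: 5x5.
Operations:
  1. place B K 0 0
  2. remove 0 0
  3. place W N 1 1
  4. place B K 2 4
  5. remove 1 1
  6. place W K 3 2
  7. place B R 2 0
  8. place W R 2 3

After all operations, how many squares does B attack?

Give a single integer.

Answer: 11

Derivation:
Op 1: place BK@(0,0)
Op 2: remove (0,0)
Op 3: place WN@(1,1)
Op 4: place BK@(2,4)
Op 5: remove (1,1)
Op 6: place WK@(3,2)
Op 7: place BR@(2,0)
Op 8: place WR@(2,3)
Per-piece attacks for B:
  BR@(2,0): attacks (2,1) (2,2) (2,3) (3,0) (4,0) (1,0) (0,0) [ray(0,1) blocked at (2,3)]
  BK@(2,4): attacks (2,3) (3,4) (1,4) (3,3) (1,3)
Union (11 distinct): (0,0) (1,0) (1,3) (1,4) (2,1) (2,2) (2,3) (3,0) (3,3) (3,4) (4,0)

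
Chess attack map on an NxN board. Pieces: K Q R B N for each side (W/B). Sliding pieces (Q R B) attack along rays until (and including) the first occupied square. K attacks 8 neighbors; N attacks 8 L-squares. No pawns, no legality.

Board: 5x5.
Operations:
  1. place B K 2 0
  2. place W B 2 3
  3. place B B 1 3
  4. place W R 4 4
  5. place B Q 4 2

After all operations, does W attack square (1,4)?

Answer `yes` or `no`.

Answer: yes

Derivation:
Op 1: place BK@(2,0)
Op 2: place WB@(2,3)
Op 3: place BB@(1,3)
Op 4: place WR@(4,4)
Op 5: place BQ@(4,2)
Per-piece attacks for W:
  WB@(2,3): attacks (3,4) (3,2) (4,1) (1,4) (1,2) (0,1)
  WR@(4,4): attacks (4,3) (4,2) (3,4) (2,4) (1,4) (0,4) [ray(0,-1) blocked at (4,2)]
W attacks (1,4): yes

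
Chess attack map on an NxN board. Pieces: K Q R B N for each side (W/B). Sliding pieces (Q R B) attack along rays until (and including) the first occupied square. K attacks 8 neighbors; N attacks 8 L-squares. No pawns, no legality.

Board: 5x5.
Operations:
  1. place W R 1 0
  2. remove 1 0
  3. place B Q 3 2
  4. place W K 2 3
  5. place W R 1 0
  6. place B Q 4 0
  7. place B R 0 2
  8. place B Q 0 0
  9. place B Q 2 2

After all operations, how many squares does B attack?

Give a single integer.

Op 1: place WR@(1,0)
Op 2: remove (1,0)
Op 3: place BQ@(3,2)
Op 4: place WK@(2,3)
Op 5: place WR@(1,0)
Op 6: place BQ@(4,0)
Op 7: place BR@(0,2)
Op 8: place BQ@(0,0)
Op 9: place BQ@(2,2)
Per-piece attacks for B:
  BQ@(0,0): attacks (0,1) (0,2) (1,0) (1,1) (2,2) [ray(0,1) blocked at (0,2); ray(1,0) blocked at (1,0); ray(1,1) blocked at (2,2)]
  BR@(0,2): attacks (0,3) (0,4) (0,1) (0,0) (1,2) (2,2) [ray(0,-1) blocked at (0,0); ray(1,0) blocked at (2,2)]
  BQ@(2,2): attacks (2,3) (2,1) (2,0) (3,2) (1,2) (0,2) (3,3) (4,4) (3,1) (4,0) (1,3) (0,4) (1,1) (0,0) [ray(0,1) blocked at (2,3); ray(1,0) blocked at (3,2); ray(-1,0) blocked at (0,2); ray(1,-1) blocked at (4,0); ray(-1,-1) blocked at (0,0)]
  BQ@(3,2): attacks (3,3) (3,4) (3,1) (3,0) (4,2) (2,2) (4,3) (4,1) (2,3) (2,1) (1,0) [ray(-1,0) blocked at (2,2); ray(-1,1) blocked at (2,3); ray(-1,-1) blocked at (1,0)]
  BQ@(4,0): attacks (4,1) (4,2) (4,3) (4,4) (3,0) (2,0) (1,0) (3,1) (2,2) [ray(-1,0) blocked at (1,0); ray(-1,1) blocked at (2,2)]
Union (23 distinct): (0,0) (0,1) (0,2) (0,3) (0,4) (1,0) (1,1) (1,2) (1,3) (2,0) (2,1) (2,2) (2,3) (3,0) (3,1) (3,2) (3,3) (3,4) (4,0) (4,1) (4,2) (4,3) (4,4)

Answer: 23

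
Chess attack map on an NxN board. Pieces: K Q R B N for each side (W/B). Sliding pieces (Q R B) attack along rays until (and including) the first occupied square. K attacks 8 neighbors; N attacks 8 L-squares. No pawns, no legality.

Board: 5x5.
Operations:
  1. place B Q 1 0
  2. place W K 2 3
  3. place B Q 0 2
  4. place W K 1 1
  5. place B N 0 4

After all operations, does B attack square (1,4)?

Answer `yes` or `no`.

Answer: no

Derivation:
Op 1: place BQ@(1,0)
Op 2: place WK@(2,3)
Op 3: place BQ@(0,2)
Op 4: place WK@(1,1)
Op 5: place BN@(0,4)
Per-piece attacks for B:
  BQ@(0,2): attacks (0,3) (0,4) (0,1) (0,0) (1,2) (2,2) (3,2) (4,2) (1,3) (2,4) (1,1) [ray(0,1) blocked at (0,4); ray(1,-1) blocked at (1,1)]
  BN@(0,4): attacks (1,2) (2,3)
  BQ@(1,0): attacks (1,1) (2,0) (3,0) (4,0) (0,0) (2,1) (3,2) (4,3) (0,1) [ray(0,1) blocked at (1,1)]
B attacks (1,4): no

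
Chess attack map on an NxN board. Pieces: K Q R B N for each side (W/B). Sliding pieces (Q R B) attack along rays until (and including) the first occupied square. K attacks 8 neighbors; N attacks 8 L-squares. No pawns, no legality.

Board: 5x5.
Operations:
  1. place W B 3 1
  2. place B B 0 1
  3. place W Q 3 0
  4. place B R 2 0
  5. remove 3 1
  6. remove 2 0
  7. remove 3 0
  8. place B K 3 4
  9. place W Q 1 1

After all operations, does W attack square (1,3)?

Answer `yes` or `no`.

Op 1: place WB@(3,1)
Op 2: place BB@(0,1)
Op 3: place WQ@(3,0)
Op 4: place BR@(2,0)
Op 5: remove (3,1)
Op 6: remove (2,0)
Op 7: remove (3,0)
Op 8: place BK@(3,4)
Op 9: place WQ@(1,1)
Per-piece attacks for W:
  WQ@(1,1): attacks (1,2) (1,3) (1,4) (1,0) (2,1) (3,1) (4,1) (0,1) (2,2) (3,3) (4,4) (2,0) (0,2) (0,0) [ray(-1,0) blocked at (0,1)]
W attacks (1,3): yes

Answer: yes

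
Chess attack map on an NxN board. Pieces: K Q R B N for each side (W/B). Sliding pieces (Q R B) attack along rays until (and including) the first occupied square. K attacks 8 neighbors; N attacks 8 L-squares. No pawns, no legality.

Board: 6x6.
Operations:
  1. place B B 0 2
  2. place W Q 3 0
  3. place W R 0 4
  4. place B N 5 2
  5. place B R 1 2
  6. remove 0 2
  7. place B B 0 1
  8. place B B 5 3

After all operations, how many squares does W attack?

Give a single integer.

Op 1: place BB@(0,2)
Op 2: place WQ@(3,0)
Op 3: place WR@(0,4)
Op 4: place BN@(5,2)
Op 5: place BR@(1,2)
Op 6: remove (0,2)
Op 7: place BB@(0,1)
Op 8: place BB@(5,3)
Per-piece attacks for W:
  WR@(0,4): attacks (0,5) (0,3) (0,2) (0,1) (1,4) (2,4) (3,4) (4,4) (5,4) [ray(0,-1) blocked at (0,1)]
  WQ@(3,0): attacks (3,1) (3,2) (3,3) (3,4) (3,5) (4,0) (5,0) (2,0) (1,0) (0,0) (4,1) (5,2) (2,1) (1,2) [ray(1,1) blocked at (5,2); ray(-1,1) blocked at (1,2)]
Union (22 distinct): (0,0) (0,1) (0,2) (0,3) (0,5) (1,0) (1,2) (1,4) (2,0) (2,1) (2,4) (3,1) (3,2) (3,3) (3,4) (3,5) (4,0) (4,1) (4,4) (5,0) (5,2) (5,4)

Answer: 22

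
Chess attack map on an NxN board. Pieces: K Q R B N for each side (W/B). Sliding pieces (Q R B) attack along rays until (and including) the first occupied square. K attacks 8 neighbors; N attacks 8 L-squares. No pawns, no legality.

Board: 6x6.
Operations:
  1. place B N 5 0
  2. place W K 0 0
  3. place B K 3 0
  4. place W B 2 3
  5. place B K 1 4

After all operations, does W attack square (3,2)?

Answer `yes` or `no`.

Answer: yes

Derivation:
Op 1: place BN@(5,0)
Op 2: place WK@(0,0)
Op 3: place BK@(3,0)
Op 4: place WB@(2,3)
Op 5: place BK@(1,4)
Per-piece attacks for W:
  WK@(0,0): attacks (0,1) (1,0) (1,1)
  WB@(2,3): attacks (3,4) (4,5) (3,2) (4,1) (5,0) (1,4) (1,2) (0,1) [ray(1,-1) blocked at (5,0); ray(-1,1) blocked at (1,4)]
W attacks (3,2): yes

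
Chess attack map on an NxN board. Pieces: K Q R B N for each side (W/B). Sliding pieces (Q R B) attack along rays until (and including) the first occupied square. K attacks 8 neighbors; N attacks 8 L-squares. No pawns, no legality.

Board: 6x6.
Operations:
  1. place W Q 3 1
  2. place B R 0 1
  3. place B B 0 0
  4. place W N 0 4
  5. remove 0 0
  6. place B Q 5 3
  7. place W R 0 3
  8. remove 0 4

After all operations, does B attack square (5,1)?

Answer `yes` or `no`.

Answer: yes

Derivation:
Op 1: place WQ@(3,1)
Op 2: place BR@(0,1)
Op 3: place BB@(0,0)
Op 4: place WN@(0,4)
Op 5: remove (0,0)
Op 6: place BQ@(5,3)
Op 7: place WR@(0,3)
Op 8: remove (0,4)
Per-piece attacks for B:
  BR@(0,1): attacks (0,2) (0,3) (0,0) (1,1) (2,1) (3,1) [ray(0,1) blocked at (0,3); ray(1,0) blocked at (3,1)]
  BQ@(5,3): attacks (5,4) (5,5) (5,2) (5,1) (5,0) (4,3) (3,3) (2,3) (1,3) (0,3) (4,4) (3,5) (4,2) (3,1) [ray(-1,0) blocked at (0,3); ray(-1,-1) blocked at (3,1)]
B attacks (5,1): yes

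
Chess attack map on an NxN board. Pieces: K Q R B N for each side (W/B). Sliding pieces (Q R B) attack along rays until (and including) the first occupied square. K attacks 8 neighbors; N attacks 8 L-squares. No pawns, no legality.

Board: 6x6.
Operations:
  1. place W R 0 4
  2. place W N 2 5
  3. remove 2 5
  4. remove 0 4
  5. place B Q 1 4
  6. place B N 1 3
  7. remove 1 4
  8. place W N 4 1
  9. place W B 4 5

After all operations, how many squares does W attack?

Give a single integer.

Answer: 9

Derivation:
Op 1: place WR@(0,4)
Op 2: place WN@(2,5)
Op 3: remove (2,5)
Op 4: remove (0,4)
Op 5: place BQ@(1,4)
Op 6: place BN@(1,3)
Op 7: remove (1,4)
Op 8: place WN@(4,1)
Op 9: place WB@(4,5)
Per-piece attacks for W:
  WN@(4,1): attacks (5,3) (3,3) (2,2) (2,0)
  WB@(4,5): attacks (5,4) (3,4) (2,3) (1,2) (0,1)
Union (9 distinct): (0,1) (1,2) (2,0) (2,2) (2,3) (3,3) (3,4) (5,3) (5,4)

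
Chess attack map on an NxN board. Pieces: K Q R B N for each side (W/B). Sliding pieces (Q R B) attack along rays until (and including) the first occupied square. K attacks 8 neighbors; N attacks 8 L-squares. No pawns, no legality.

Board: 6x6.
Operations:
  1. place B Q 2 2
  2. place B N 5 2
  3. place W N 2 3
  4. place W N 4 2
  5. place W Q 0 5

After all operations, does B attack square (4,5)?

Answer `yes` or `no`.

Op 1: place BQ@(2,2)
Op 2: place BN@(5,2)
Op 3: place WN@(2,3)
Op 4: place WN@(4,2)
Op 5: place WQ@(0,5)
Per-piece attacks for B:
  BQ@(2,2): attacks (2,3) (2,1) (2,0) (3,2) (4,2) (1,2) (0,2) (3,3) (4,4) (5,5) (3,1) (4,0) (1,3) (0,4) (1,1) (0,0) [ray(0,1) blocked at (2,3); ray(1,0) blocked at (4,2)]
  BN@(5,2): attacks (4,4) (3,3) (4,0) (3,1)
B attacks (4,5): no

Answer: no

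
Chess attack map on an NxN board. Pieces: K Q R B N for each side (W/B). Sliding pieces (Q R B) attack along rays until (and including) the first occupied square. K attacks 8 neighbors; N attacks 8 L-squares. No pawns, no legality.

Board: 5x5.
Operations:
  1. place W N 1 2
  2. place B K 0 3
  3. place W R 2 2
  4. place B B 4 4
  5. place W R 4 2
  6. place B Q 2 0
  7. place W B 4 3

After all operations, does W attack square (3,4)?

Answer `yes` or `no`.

Answer: yes

Derivation:
Op 1: place WN@(1,2)
Op 2: place BK@(0,3)
Op 3: place WR@(2,2)
Op 4: place BB@(4,4)
Op 5: place WR@(4,2)
Op 6: place BQ@(2,0)
Op 7: place WB@(4,3)
Per-piece attacks for W:
  WN@(1,2): attacks (2,4) (3,3) (0,4) (2,0) (3,1) (0,0)
  WR@(2,2): attacks (2,3) (2,4) (2,1) (2,0) (3,2) (4,2) (1,2) [ray(0,-1) blocked at (2,0); ray(1,0) blocked at (4,2); ray(-1,0) blocked at (1,2)]
  WR@(4,2): attacks (4,3) (4,1) (4,0) (3,2) (2,2) [ray(0,1) blocked at (4,3); ray(-1,0) blocked at (2,2)]
  WB@(4,3): attacks (3,4) (3,2) (2,1) (1,0)
W attacks (3,4): yes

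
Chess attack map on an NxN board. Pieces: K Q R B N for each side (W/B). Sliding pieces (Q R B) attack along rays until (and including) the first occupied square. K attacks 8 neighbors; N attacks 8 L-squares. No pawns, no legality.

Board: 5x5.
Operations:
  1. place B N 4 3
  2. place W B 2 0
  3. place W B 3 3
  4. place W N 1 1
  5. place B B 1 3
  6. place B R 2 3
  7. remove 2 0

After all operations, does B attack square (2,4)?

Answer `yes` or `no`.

Op 1: place BN@(4,3)
Op 2: place WB@(2,0)
Op 3: place WB@(3,3)
Op 4: place WN@(1,1)
Op 5: place BB@(1,3)
Op 6: place BR@(2,3)
Op 7: remove (2,0)
Per-piece attacks for B:
  BB@(1,3): attacks (2,4) (2,2) (3,1) (4,0) (0,4) (0,2)
  BR@(2,3): attacks (2,4) (2,2) (2,1) (2,0) (3,3) (1,3) [ray(1,0) blocked at (3,3); ray(-1,0) blocked at (1,3)]
  BN@(4,3): attacks (2,4) (3,1) (2,2)
B attacks (2,4): yes

Answer: yes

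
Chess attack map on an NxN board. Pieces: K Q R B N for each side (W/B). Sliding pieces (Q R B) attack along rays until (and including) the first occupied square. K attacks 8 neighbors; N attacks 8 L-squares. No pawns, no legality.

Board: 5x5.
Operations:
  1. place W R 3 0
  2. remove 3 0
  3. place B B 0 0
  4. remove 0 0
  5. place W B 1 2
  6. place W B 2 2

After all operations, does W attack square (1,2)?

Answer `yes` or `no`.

Op 1: place WR@(3,0)
Op 2: remove (3,0)
Op 3: place BB@(0,0)
Op 4: remove (0,0)
Op 5: place WB@(1,2)
Op 6: place WB@(2,2)
Per-piece attacks for W:
  WB@(1,2): attacks (2,3) (3,4) (2,1) (3,0) (0,3) (0,1)
  WB@(2,2): attacks (3,3) (4,4) (3,1) (4,0) (1,3) (0,4) (1,1) (0,0)
W attacks (1,2): no

Answer: no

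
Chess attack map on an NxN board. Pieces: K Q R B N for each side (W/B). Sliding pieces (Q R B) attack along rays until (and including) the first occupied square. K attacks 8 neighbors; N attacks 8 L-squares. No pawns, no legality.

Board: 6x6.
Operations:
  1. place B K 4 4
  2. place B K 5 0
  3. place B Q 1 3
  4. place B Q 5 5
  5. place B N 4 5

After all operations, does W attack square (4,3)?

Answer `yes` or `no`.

Answer: no

Derivation:
Op 1: place BK@(4,4)
Op 2: place BK@(5,0)
Op 3: place BQ@(1,3)
Op 4: place BQ@(5,5)
Op 5: place BN@(4,5)
Per-piece attacks for W:
W attacks (4,3): no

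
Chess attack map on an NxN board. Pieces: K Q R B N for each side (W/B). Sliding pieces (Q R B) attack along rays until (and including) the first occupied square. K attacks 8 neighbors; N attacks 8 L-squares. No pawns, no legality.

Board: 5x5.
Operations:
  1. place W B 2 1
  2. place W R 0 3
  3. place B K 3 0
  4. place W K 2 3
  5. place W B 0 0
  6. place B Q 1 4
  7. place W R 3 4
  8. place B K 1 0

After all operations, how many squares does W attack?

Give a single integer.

Answer: 20

Derivation:
Op 1: place WB@(2,1)
Op 2: place WR@(0,3)
Op 3: place BK@(3,0)
Op 4: place WK@(2,3)
Op 5: place WB@(0,0)
Op 6: place BQ@(1,4)
Op 7: place WR@(3,4)
Op 8: place BK@(1,0)
Per-piece attacks for W:
  WB@(0,0): attacks (1,1) (2,2) (3,3) (4,4)
  WR@(0,3): attacks (0,4) (0,2) (0,1) (0,0) (1,3) (2,3) [ray(0,-1) blocked at (0,0); ray(1,0) blocked at (2,3)]
  WB@(2,1): attacks (3,2) (4,3) (3,0) (1,2) (0,3) (1,0) [ray(1,-1) blocked at (3,0); ray(-1,1) blocked at (0,3); ray(-1,-1) blocked at (1,0)]
  WK@(2,3): attacks (2,4) (2,2) (3,3) (1,3) (3,4) (3,2) (1,4) (1,2)
  WR@(3,4): attacks (3,3) (3,2) (3,1) (3,0) (4,4) (2,4) (1,4) [ray(0,-1) blocked at (3,0); ray(-1,0) blocked at (1,4)]
Union (20 distinct): (0,0) (0,1) (0,2) (0,3) (0,4) (1,0) (1,1) (1,2) (1,3) (1,4) (2,2) (2,3) (2,4) (3,0) (3,1) (3,2) (3,3) (3,4) (4,3) (4,4)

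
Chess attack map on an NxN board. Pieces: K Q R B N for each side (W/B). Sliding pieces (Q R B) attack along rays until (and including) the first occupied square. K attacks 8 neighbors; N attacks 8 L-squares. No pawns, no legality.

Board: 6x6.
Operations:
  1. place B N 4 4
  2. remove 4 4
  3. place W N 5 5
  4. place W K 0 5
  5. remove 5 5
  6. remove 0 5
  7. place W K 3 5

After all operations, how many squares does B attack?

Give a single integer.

Op 1: place BN@(4,4)
Op 2: remove (4,4)
Op 3: place WN@(5,5)
Op 4: place WK@(0,5)
Op 5: remove (5,5)
Op 6: remove (0,5)
Op 7: place WK@(3,5)
Per-piece attacks for B:
Union (0 distinct): (none)

Answer: 0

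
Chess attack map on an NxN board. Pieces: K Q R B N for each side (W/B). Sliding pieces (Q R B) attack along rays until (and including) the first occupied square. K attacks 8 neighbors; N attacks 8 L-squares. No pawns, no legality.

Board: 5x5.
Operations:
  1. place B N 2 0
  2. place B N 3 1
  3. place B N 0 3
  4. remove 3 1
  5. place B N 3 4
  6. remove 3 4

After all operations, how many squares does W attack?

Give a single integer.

Answer: 0

Derivation:
Op 1: place BN@(2,0)
Op 2: place BN@(3,1)
Op 3: place BN@(0,3)
Op 4: remove (3,1)
Op 5: place BN@(3,4)
Op 6: remove (3,4)
Per-piece attacks for W:
Union (0 distinct): (none)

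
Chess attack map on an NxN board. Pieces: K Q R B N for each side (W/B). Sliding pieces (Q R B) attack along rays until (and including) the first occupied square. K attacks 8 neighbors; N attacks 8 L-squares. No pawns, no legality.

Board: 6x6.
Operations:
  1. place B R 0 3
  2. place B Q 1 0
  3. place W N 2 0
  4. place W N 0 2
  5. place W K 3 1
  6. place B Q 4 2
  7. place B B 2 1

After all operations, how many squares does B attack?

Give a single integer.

Answer: 30

Derivation:
Op 1: place BR@(0,3)
Op 2: place BQ@(1,0)
Op 3: place WN@(2,0)
Op 4: place WN@(0,2)
Op 5: place WK@(3,1)
Op 6: place BQ@(4,2)
Op 7: place BB@(2,1)
Per-piece attacks for B:
  BR@(0,3): attacks (0,4) (0,5) (0,2) (1,3) (2,3) (3,3) (4,3) (5,3) [ray(0,-1) blocked at (0,2)]
  BQ@(1,0): attacks (1,1) (1,2) (1,3) (1,4) (1,5) (2,0) (0,0) (2,1) (0,1) [ray(1,0) blocked at (2,0); ray(1,1) blocked at (2,1)]
  BB@(2,1): attacks (3,2) (4,3) (5,4) (3,0) (1,2) (0,3) (1,0) [ray(-1,1) blocked at (0,3); ray(-1,-1) blocked at (1,0)]
  BQ@(4,2): attacks (4,3) (4,4) (4,5) (4,1) (4,0) (5,2) (3,2) (2,2) (1,2) (0,2) (5,3) (5,1) (3,3) (2,4) (1,5) (3,1) [ray(-1,0) blocked at (0,2); ray(-1,-1) blocked at (3,1)]
Union (30 distinct): (0,0) (0,1) (0,2) (0,3) (0,4) (0,5) (1,0) (1,1) (1,2) (1,3) (1,4) (1,5) (2,0) (2,1) (2,2) (2,3) (2,4) (3,0) (3,1) (3,2) (3,3) (4,0) (4,1) (4,3) (4,4) (4,5) (5,1) (5,2) (5,3) (5,4)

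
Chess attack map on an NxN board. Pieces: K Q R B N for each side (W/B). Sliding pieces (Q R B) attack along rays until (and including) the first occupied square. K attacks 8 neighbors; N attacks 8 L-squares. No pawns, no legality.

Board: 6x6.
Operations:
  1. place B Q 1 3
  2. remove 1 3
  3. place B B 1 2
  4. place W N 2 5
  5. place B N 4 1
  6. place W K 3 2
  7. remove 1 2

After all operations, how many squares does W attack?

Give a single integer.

Op 1: place BQ@(1,3)
Op 2: remove (1,3)
Op 3: place BB@(1,2)
Op 4: place WN@(2,5)
Op 5: place BN@(4,1)
Op 6: place WK@(3,2)
Op 7: remove (1,2)
Per-piece attacks for W:
  WN@(2,5): attacks (3,3) (4,4) (1,3) (0,4)
  WK@(3,2): attacks (3,3) (3,1) (4,2) (2,2) (4,3) (4,1) (2,3) (2,1)
Union (11 distinct): (0,4) (1,3) (2,1) (2,2) (2,3) (3,1) (3,3) (4,1) (4,2) (4,3) (4,4)

Answer: 11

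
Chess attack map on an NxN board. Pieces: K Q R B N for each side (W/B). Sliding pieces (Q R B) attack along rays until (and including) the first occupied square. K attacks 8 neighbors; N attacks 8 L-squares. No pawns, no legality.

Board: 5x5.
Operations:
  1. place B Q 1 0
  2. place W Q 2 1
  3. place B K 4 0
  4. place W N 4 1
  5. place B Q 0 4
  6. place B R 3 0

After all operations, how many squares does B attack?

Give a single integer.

Answer: 21

Derivation:
Op 1: place BQ@(1,0)
Op 2: place WQ@(2,1)
Op 3: place BK@(4,0)
Op 4: place WN@(4,1)
Op 5: place BQ@(0,4)
Op 6: place BR@(3,0)
Per-piece attacks for B:
  BQ@(0,4): attacks (0,3) (0,2) (0,1) (0,0) (1,4) (2,4) (3,4) (4,4) (1,3) (2,2) (3,1) (4,0) [ray(1,-1) blocked at (4,0)]
  BQ@(1,0): attacks (1,1) (1,2) (1,3) (1,4) (2,0) (3,0) (0,0) (2,1) (0,1) [ray(1,0) blocked at (3,0); ray(1,1) blocked at (2,1)]
  BR@(3,0): attacks (3,1) (3,2) (3,3) (3,4) (4,0) (2,0) (1,0) [ray(1,0) blocked at (4,0); ray(-1,0) blocked at (1,0)]
  BK@(4,0): attacks (4,1) (3,0) (3,1)
Union (21 distinct): (0,0) (0,1) (0,2) (0,3) (1,0) (1,1) (1,2) (1,3) (1,4) (2,0) (2,1) (2,2) (2,4) (3,0) (3,1) (3,2) (3,3) (3,4) (4,0) (4,1) (4,4)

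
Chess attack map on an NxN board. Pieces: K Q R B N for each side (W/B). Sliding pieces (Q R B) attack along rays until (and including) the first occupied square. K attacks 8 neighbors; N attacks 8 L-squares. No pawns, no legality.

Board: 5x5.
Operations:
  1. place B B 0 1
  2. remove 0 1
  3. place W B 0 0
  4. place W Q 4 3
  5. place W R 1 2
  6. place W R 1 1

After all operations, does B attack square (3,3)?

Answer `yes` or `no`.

Op 1: place BB@(0,1)
Op 2: remove (0,1)
Op 3: place WB@(0,0)
Op 4: place WQ@(4,3)
Op 5: place WR@(1,2)
Op 6: place WR@(1,1)
Per-piece attacks for B:
B attacks (3,3): no

Answer: no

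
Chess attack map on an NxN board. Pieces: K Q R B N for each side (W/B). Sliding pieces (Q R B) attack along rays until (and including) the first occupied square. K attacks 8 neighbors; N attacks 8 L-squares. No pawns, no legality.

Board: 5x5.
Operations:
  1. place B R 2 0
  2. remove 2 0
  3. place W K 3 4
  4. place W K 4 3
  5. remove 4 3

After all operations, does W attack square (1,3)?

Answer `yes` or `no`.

Answer: no

Derivation:
Op 1: place BR@(2,0)
Op 2: remove (2,0)
Op 3: place WK@(3,4)
Op 4: place WK@(4,3)
Op 5: remove (4,3)
Per-piece attacks for W:
  WK@(3,4): attacks (3,3) (4,4) (2,4) (4,3) (2,3)
W attacks (1,3): no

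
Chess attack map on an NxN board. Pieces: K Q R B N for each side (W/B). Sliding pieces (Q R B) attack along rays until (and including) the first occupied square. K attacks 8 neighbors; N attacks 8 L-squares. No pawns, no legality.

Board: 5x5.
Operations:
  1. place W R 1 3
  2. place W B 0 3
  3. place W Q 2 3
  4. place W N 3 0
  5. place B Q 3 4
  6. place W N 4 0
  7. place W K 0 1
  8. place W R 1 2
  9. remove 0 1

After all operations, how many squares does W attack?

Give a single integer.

Answer: 18

Derivation:
Op 1: place WR@(1,3)
Op 2: place WB@(0,3)
Op 3: place WQ@(2,3)
Op 4: place WN@(3,0)
Op 5: place BQ@(3,4)
Op 6: place WN@(4,0)
Op 7: place WK@(0,1)
Op 8: place WR@(1,2)
Op 9: remove (0,1)
Per-piece attacks for W:
  WB@(0,3): attacks (1,4) (1,2) [ray(1,-1) blocked at (1,2)]
  WR@(1,2): attacks (1,3) (1,1) (1,0) (2,2) (3,2) (4,2) (0,2) [ray(0,1) blocked at (1,3)]
  WR@(1,3): attacks (1,4) (1,2) (2,3) (0,3) [ray(0,-1) blocked at (1,2); ray(1,0) blocked at (2,3); ray(-1,0) blocked at (0,3)]
  WQ@(2,3): attacks (2,4) (2,2) (2,1) (2,0) (3,3) (4,3) (1,3) (3,4) (3,2) (4,1) (1,4) (1,2) [ray(-1,0) blocked at (1,3); ray(1,1) blocked at (3,4); ray(-1,-1) blocked at (1,2)]
  WN@(3,0): attacks (4,2) (2,2) (1,1)
  WN@(4,0): attacks (3,2) (2,1)
Union (18 distinct): (0,2) (0,3) (1,0) (1,1) (1,2) (1,3) (1,4) (2,0) (2,1) (2,2) (2,3) (2,4) (3,2) (3,3) (3,4) (4,1) (4,2) (4,3)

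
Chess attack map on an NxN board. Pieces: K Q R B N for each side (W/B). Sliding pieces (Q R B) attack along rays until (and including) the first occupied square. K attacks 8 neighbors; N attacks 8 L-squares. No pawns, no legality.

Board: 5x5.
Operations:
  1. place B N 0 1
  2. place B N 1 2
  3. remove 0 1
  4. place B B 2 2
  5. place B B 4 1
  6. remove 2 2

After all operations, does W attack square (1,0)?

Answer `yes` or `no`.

Op 1: place BN@(0,1)
Op 2: place BN@(1,2)
Op 3: remove (0,1)
Op 4: place BB@(2,2)
Op 5: place BB@(4,1)
Op 6: remove (2,2)
Per-piece attacks for W:
W attacks (1,0): no

Answer: no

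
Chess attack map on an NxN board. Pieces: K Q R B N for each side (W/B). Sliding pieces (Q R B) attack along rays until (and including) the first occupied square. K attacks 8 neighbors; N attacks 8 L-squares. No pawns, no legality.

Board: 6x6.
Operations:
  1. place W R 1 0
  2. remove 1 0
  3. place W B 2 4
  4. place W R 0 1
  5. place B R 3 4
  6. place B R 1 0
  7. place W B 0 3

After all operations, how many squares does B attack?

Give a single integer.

Op 1: place WR@(1,0)
Op 2: remove (1,0)
Op 3: place WB@(2,4)
Op 4: place WR@(0,1)
Op 5: place BR@(3,4)
Op 6: place BR@(1,0)
Op 7: place WB@(0,3)
Per-piece attacks for B:
  BR@(1,0): attacks (1,1) (1,2) (1,3) (1,4) (1,5) (2,0) (3,0) (4,0) (5,0) (0,0)
  BR@(3,4): attacks (3,5) (3,3) (3,2) (3,1) (3,0) (4,4) (5,4) (2,4) [ray(-1,0) blocked at (2,4)]
Union (17 distinct): (0,0) (1,1) (1,2) (1,3) (1,4) (1,5) (2,0) (2,4) (3,0) (3,1) (3,2) (3,3) (3,5) (4,0) (4,4) (5,0) (5,4)

Answer: 17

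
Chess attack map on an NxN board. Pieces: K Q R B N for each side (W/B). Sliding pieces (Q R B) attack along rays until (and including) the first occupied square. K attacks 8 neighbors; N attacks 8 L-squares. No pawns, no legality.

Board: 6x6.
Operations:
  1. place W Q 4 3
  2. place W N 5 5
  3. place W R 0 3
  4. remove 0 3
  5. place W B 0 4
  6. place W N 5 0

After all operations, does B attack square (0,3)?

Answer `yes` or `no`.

Answer: no

Derivation:
Op 1: place WQ@(4,3)
Op 2: place WN@(5,5)
Op 3: place WR@(0,3)
Op 4: remove (0,3)
Op 5: place WB@(0,4)
Op 6: place WN@(5,0)
Per-piece attacks for B:
B attacks (0,3): no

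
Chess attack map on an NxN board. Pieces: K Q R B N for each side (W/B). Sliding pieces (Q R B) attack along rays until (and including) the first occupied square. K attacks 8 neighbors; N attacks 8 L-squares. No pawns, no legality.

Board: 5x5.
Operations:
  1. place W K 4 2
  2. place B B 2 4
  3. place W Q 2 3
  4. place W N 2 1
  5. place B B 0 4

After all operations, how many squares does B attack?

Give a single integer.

Answer: 7

Derivation:
Op 1: place WK@(4,2)
Op 2: place BB@(2,4)
Op 3: place WQ@(2,3)
Op 4: place WN@(2,1)
Op 5: place BB@(0,4)
Per-piece attacks for B:
  BB@(0,4): attacks (1,3) (2,2) (3,1) (4,0)
  BB@(2,4): attacks (3,3) (4,2) (1,3) (0,2) [ray(1,-1) blocked at (4,2)]
Union (7 distinct): (0,2) (1,3) (2,2) (3,1) (3,3) (4,0) (4,2)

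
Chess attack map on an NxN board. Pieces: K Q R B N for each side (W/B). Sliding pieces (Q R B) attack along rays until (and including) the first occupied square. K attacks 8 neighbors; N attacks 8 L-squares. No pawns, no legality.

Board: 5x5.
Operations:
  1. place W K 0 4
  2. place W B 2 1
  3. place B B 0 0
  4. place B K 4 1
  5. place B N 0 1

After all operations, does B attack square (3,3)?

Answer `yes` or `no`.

Op 1: place WK@(0,4)
Op 2: place WB@(2,1)
Op 3: place BB@(0,0)
Op 4: place BK@(4,1)
Op 5: place BN@(0,1)
Per-piece attacks for B:
  BB@(0,0): attacks (1,1) (2,2) (3,3) (4,4)
  BN@(0,1): attacks (1,3) (2,2) (2,0)
  BK@(4,1): attacks (4,2) (4,0) (3,1) (3,2) (3,0)
B attacks (3,3): yes

Answer: yes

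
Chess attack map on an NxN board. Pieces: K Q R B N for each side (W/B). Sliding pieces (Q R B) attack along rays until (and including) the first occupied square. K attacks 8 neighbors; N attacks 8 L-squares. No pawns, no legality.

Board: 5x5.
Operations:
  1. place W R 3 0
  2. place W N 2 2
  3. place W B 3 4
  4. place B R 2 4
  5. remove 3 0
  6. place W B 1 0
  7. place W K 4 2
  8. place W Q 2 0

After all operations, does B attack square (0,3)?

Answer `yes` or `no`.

Answer: no

Derivation:
Op 1: place WR@(3,0)
Op 2: place WN@(2,2)
Op 3: place WB@(3,4)
Op 4: place BR@(2,4)
Op 5: remove (3,0)
Op 6: place WB@(1,0)
Op 7: place WK@(4,2)
Op 8: place WQ@(2,0)
Per-piece attacks for B:
  BR@(2,4): attacks (2,3) (2,2) (3,4) (1,4) (0,4) [ray(0,-1) blocked at (2,2); ray(1,0) blocked at (3,4)]
B attacks (0,3): no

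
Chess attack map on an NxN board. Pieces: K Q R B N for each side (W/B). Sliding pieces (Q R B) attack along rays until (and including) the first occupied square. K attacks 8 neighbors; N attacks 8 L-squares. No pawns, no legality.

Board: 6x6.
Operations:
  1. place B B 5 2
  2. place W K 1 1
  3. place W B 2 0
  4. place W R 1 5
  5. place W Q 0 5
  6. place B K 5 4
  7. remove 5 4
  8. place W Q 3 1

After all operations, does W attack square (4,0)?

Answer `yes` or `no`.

Op 1: place BB@(5,2)
Op 2: place WK@(1,1)
Op 3: place WB@(2,0)
Op 4: place WR@(1,5)
Op 5: place WQ@(0,5)
Op 6: place BK@(5,4)
Op 7: remove (5,4)
Op 8: place WQ@(3,1)
Per-piece attacks for W:
  WQ@(0,5): attacks (0,4) (0,3) (0,2) (0,1) (0,0) (1,5) (1,4) (2,3) (3,2) (4,1) (5,0) [ray(1,0) blocked at (1,5)]
  WK@(1,1): attacks (1,2) (1,0) (2,1) (0,1) (2,2) (2,0) (0,2) (0,0)
  WR@(1,5): attacks (1,4) (1,3) (1,2) (1,1) (2,5) (3,5) (4,5) (5,5) (0,5) [ray(0,-1) blocked at (1,1); ray(-1,0) blocked at (0,5)]
  WB@(2,0): attacks (3,1) (1,1) [ray(1,1) blocked at (3,1); ray(-1,1) blocked at (1,1)]
  WQ@(3,1): attacks (3,2) (3,3) (3,4) (3,5) (3,0) (4,1) (5,1) (2,1) (1,1) (4,2) (5,3) (4,0) (2,2) (1,3) (0,4) (2,0) [ray(-1,0) blocked at (1,1); ray(-1,-1) blocked at (2,0)]
W attacks (4,0): yes

Answer: yes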